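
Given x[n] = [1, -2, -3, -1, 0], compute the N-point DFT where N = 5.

X[k] = Σ(n=0 to 4) x[n] · ω_5^(nk)
where ω_5 = e^(-2πi/5)

Computing each X[k]:
X[0] = -5
X[1] = 3.6180+3.0777i
X[2] = 1.3820-0.7265i
X[3] = 1.3820+0.7265i
X[4] = 3.6180-3.0777i

X = [-5, 3.6180+3.0777i, 1.3820-0.7265i, 1.3820+0.7265i, 3.6180-3.0777i]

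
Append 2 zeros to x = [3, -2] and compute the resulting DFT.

Original 2-point DFT: [1, 5]
Zero-padded 4-point DFT provides frequency interpolation.

DFT_4([x, 0, ...]) = [1, 3+2i, 5, 3-2i]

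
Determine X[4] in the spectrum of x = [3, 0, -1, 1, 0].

X[4] = Σ(n=0 to 4) x[n] · ω_5^(4n) where ω_5 = e^(-2πi/5)
= (3)·ω_5^0 + (0)·ω_5^4 + (-1)·ω_5^8 + (1)·ω_5^12 + (0)·ω_5^16

X[4] = 3.0000-1.1756i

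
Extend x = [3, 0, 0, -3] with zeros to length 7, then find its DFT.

Original 4-point DFT: [0, 3-3i, 6, 3+3i]
Zero-padded 7-point DFT provides frequency interpolation.

DFT_7([x, 0, ...]) = [0, 5.7029+1.3017i, 1.1295-2.3455i, 3.6676+2.9248i, 3.6676-2.9248i, 1.1295+2.3455i, 5.7029-1.3017i]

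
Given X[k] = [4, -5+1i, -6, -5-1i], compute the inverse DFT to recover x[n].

x[n] = (1/4) Σ(k=0 to 3) X[k] · e^(2πikn/4)

Computing each x[n]:
x[0] = -3
x[1] = 2
x[2] = 2
x[3] = 3

x = [-3, 2, 2, 3]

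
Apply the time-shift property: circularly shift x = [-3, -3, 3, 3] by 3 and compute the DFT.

Time shift by 3: X_shifted[k] = ω_4^(3k) · X[k]
Shifted x = [-3, 3, 3, -3]

DFT(x[n-3]) = [0, -6-6i, 0, -6+6i]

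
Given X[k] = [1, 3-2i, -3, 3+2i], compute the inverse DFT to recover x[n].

x[n] = (1/4) Σ(k=0 to 3) X[k] · e^(2πikn/4)

Computing each x[n]:
x[0] = 1
x[1] = 2
x[2] = -2
x[3] = 0

x = [1, 2, -2, 0]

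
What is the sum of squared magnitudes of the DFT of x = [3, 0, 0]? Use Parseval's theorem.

Parseval: Σ|x[n]|² = (1/N)Σ|X[k]|², so Σ|X[k]|² = N·Σ|x[n]|² = 3·9.0000

Σ|X[k]|² = N·Σ|x[n]|² = 3·9.0000 = 27.0000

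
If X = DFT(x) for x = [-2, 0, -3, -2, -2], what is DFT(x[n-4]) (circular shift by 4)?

Time shift by 4: X_shifted[k] = ω_5^(4k) · X[k]
Shifted x = [0, -3, -2, -2, -2]

DFT(x[n-4]) = [-9, 1.6910+0.9511i, 2.8090+0.5878i, 2.8090-0.5878i, 1.6910-0.9511i]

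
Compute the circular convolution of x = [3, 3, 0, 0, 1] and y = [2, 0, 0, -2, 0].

(x ⊛ y)[n] = Σ(m=0 to 4) x[m] · y[(n-m) mod 5]

Computing each output sample:
(x ⊛ y)[0] = 6
(x ⊛ y)[1] = 6
(x ⊛ y)[2] = -2
(x ⊛ y)[3] = -6
(x ⊛ y)[4] = -4

x ⊛ y = [6, 6, -2, -6, -4]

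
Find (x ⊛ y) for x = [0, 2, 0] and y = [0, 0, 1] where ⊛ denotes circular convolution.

(x ⊛ y)[n] = Σ(m=0 to 2) x[m] · y[(n-m) mod 3]

Computing each output sample:
(x ⊛ y)[0] = 2
(x ⊛ y)[1] = 0
(x ⊛ y)[2] = 0

x ⊛ y = [2, 0, 0]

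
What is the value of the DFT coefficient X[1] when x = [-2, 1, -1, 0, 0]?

X[1] = Σ(n=0 to 4) x[n] · ω_5^(1n) where ω_5 = e^(-2πi/5)
= (-2)·ω_5^0 + (1)·ω_5^1 + (-1)·ω_5^2 + (0)·ω_5^3 + (0)·ω_5^4

X[1] = -0.8820-0.3633i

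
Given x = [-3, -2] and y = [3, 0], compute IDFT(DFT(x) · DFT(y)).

(x ⊛ y)[n] = Σ(m=0 to 1) x[m] · y[(n-m) mod 2]

Computing each output sample:
(x ⊛ y)[0] = -9
(x ⊛ y)[1] = -6

x ⊛ y = [-9, -6]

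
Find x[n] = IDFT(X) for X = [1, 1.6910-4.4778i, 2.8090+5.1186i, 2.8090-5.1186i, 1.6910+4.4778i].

x[n] = (1/5) Σ(k=0 to 4) X[k] · e^(2πikn/5)

Computing each x[n]:
x[0] = 2
x[1] = 0
x[2] = 3
x[3] = -3
x[4] = -1

x = [2, 0, 3, -3, -1]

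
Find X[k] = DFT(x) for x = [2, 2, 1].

X[k] = Σ(n=0 to 2) x[n] · ω_3^(nk)
where ω_3 = e^(-2πi/3)

Computing each X[k]:
X[0] = 5
X[1] = 0.5000-0.8660i
X[2] = 0.5000+0.8660i

X = [5, 0.5000-0.8660i, 0.5000+0.8660i]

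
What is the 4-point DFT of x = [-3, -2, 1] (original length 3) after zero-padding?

Original 3-point DFT: [-4, -2.5000+2.5981i, -2.5000-2.5981i]
Zero-padded 4-point DFT provides frequency interpolation.

DFT_4([x, 0, ...]) = [-4, -4+2i, 0, -4-2i]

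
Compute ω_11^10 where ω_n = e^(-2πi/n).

ω_11^10 = e^(-2πi·10/11)
= cos(-2π·10/11) + i·sin(-2π·10/11)
= cos(-20π/11) + i·sin(-20π/11)

ω_11^10 = cos(-20π/11) + i·sin(-20π/11) = 0.8413+0.5406i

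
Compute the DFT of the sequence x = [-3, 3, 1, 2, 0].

X[k] = Σ(n=0 to 4) x[n] · ω_5^(nk)
where ω_5 = e^(-2πi/5)

Computing each X[k]:
X[0] = 3
X[1] = -4.5000-2.2654i
X[2] = -4.5000-2.7144i
X[3] = -4.5000+2.7144i
X[4] = -4.5000+2.2654i

X = [3, -4.5000-2.2654i, -4.5000-2.7144i, -4.5000+2.7144i, -4.5000+2.2654i]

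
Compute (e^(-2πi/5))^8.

Since ω_5^5 = 1, powers reduce modulo 5.
8 mod 5 = 3
So ω_5^8 = ω_5^3 = e^(-2πi·3/5)

ω_5^8 = ω_5^3 = -0.8090+0.5878i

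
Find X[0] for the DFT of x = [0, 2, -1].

X[0] = Σ(n=0 to 2) x[n] · ω_3^0 = Σ x[n]
= (0) + (2) + (-1)

X[0] = 1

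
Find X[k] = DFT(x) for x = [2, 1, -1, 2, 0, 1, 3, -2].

X[k] = Σ(n=0 to 7) x[n] · ω_8^(nk)
where ω_8 = e^(-2πi/8)

Computing each X[k]:
X[0] = 6
X[1] = -0.8284+1.1716i
X[2] = -2i
X[3] = 4.8284-6.8284i
X[4] = 2
X[5] = 4.8284+6.8284i
X[6] = 2i
X[7] = -0.8284-1.1716i

X = [6, -0.8284+1.1716i, -2i, 4.8284-6.8284i, 2, 4.8284+6.8284i, 2i, -0.8284-1.1716i]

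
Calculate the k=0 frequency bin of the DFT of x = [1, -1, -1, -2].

X[0] = Σ(n=0 to 3) x[n] · ω_4^0 = Σ x[n]
= (1) + (-1) + (-1) + (-2)

X[0] = -3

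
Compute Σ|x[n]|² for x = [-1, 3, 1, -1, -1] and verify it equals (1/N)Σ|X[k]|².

Time domain:
Σ|x[n]|² = |-1|² + |3|² + |1|² + |-1|² + |-1|² = 13.0000

Frequency domain:
(1/5)Σ|X[k]|² = (1/5)(|1|² + |-0.3820-4.9798i|² + |-2.6180-0.4490i|² + |-2.6180+0.4490i|² + |-0.3820+4.9798i|²) = (1/5)·65.0000 = 13.0000

Both sides agree, confirming Parseval's theorem.

Σ|x[n]|² = (1/N)Σ|X[k]|² = 13.0000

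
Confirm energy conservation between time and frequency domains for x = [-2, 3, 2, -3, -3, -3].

Time domain:
Σ|x[n]|² = |-2|² + |3|² + |2|² + |-3|² + |-3|² + |-3|² = 44.0000

Frequency domain:
(1/6)Σ|X[k]|² = (1/6)(|-6|² + |1.5000-9.5263i|² + |-4.5000-0.8660i|² + |0|² + |-4.5000+0.8660i|² + |1.5000+9.5263i|²) = (1/6)·264.0000 = 44.0000

Both sides agree, confirming Parseval's theorem.

Σ|x[n]|² = (1/N)Σ|X[k]|² = 44.0000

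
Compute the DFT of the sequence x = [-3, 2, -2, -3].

X[k] = Σ(n=0 to 3) x[n] · ω_4^(nk)
where ω_4 = e^(-2πi/4)

Computing each X[k]:
X[0] = -6
X[1] = -1-5i
X[2] = -4
X[3] = -1+5i

X = [-6, -1-5i, -4, -1+5i]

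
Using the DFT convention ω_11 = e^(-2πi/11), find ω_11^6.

ω_11^6 = e^(-2πi·6/11)
= cos(-2π·6/11) + i·sin(-2π·6/11)
= cos(-12π/11) + i·sin(-12π/11)

ω_11^6 = cos(-12π/11) + i·sin(-12π/11) = -0.9595+0.2817i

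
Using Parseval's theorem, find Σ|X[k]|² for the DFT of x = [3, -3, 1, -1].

Parseval: Σ|x[n]|² = (1/N)Σ|X[k]|², so Σ|X[k]|² = N·Σ|x[n]|² = 4·20.0000

Σ|X[k]|² = N·Σ|x[n]|² = 4·20.0000 = 80.0000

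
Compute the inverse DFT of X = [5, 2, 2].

x[n] = (1/3) Σ(k=0 to 2) X[k] · e^(2πikn/3)

Computing each x[n]:
x[0] = 3
x[1] = 1
x[2] = 1

x = [3, 1, 1]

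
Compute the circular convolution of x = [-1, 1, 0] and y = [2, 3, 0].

(x ⊛ y)[n] = Σ(m=0 to 2) x[m] · y[(n-m) mod 3]

Computing each output sample:
(x ⊛ y)[0] = -2
(x ⊛ y)[1] = -1
(x ⊛ y)[2] = 3

x ⊛ y = [-2, -1, 3]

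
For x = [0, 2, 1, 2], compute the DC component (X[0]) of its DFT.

X[0] = Σ(n=0 to 3) x[n] · ω_4^0 = Σ x[n]
= (0) + (2) + (1) + (2)

X[0] = 5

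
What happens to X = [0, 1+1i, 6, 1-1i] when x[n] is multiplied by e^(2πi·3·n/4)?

Modulation property: DFT(ω_4^(-3n)·x[n]) = X[(k-3) mod 4], so circularly shift X by 3 positions.

X[k-3] = [1+1i, 6, 1-1i, 0]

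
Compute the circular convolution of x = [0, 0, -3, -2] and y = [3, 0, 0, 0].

(x ⊛ y)[n] = Σ(m=0 to 3) x[m] · y[(n-m) mod 4]

Computing each output sample:
(x ⊛ y)[0] = 0
(x ⊛ y)[1] = 0
(x ⊛ y)[2] = -9
(x ⊛ y)[3] = -6

x ⊛ y = [0, 0, -9, -6]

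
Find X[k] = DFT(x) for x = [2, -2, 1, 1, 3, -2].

X[k] = Σ(n=0 to 5) x[n] · ω_6^(nk)
where ω_6 = e^(-2πi/6)

Computing each X[k]:
X[0] = 3
X[1] = -3.0000+1.7321i
X[2] = 3.0000-1.7321i
X[3] = 9
X[4] = 3.0000+1.7321i
X[5] = -3.0000-1.7321i

X = [3, -3.0000+1.7321i, 3.0000-1.7321i, 9, 3.0000+1.7321i, -3.0000-1.7321i]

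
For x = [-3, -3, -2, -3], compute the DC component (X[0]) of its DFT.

X[0] = Σ(n=0 to 3) x[n] · ω_4^0 = Σ x[n]
= (-3) + (-3) + (-2) + (-3)

X[0] = -11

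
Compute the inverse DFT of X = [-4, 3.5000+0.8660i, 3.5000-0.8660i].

x[n] = (1/3) Σ(k=0 to 2) X[k] · e^(2πikn/3)

Computing each x[n]:
x[0] = 1
x[1] = -3
x[2] = -2

x = [1, -3, -2]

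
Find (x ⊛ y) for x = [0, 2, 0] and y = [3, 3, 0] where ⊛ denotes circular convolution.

(x ⊛ y)[n] = Σ(m=0 to 2) x[m] · y[(n-m) mod 3]

Computing each output sample:
(x ⊛ y)[0] = 0
(x ⊛ y)[1] = 6
(x ⊛ y)[2] = 6

x ⊛ y = [0, 6, 6]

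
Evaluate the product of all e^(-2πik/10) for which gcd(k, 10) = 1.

The primitive 10th roots of unity are ω_10^k for k coprime to 10: k ∈ {1, 3, 7, 9}
Their product equals the constant term of the cyclotomic polynomial Φ_10(x) up to sign.
For n ≥ 3, the product of all primitive nth roots of unity is 1. (For n=1 it is 1; for n=2 it is -1.)

1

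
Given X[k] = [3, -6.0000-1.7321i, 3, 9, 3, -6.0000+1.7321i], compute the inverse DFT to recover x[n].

x[n] = (1/6) Σ(k=0 to 5) X[k] · e^(2πikn/6)

Computing each x[n]:
x[0] = 1
x[1] = -2
x[2] = 3
x[3] = 2
x[4] = 2
x[5] = -3

x = [1, -2, 3, 2, 2, -3]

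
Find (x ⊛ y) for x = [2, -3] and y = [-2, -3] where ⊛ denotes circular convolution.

(x ⊛ y)[n] = Σ(m=0 to 1) x[m] · y[(n-m) mod 2]

Computing each output sample:
(x ⊛ y)[0] = 5
(x ⊛ y)[1] = 0

x ⊛ y = [5, 0]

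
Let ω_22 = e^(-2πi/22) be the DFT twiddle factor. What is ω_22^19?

ω_22^19 = e^(-2πi·19/22)
= cos(-2π·19/22) + i·sin(-2π·19/22)
= cos(-38π/22) + i·sin(-38π/22)

ω_22^19 = cos(-38π/22) + i·sin(-38π/22) = 0.6549+0.7557i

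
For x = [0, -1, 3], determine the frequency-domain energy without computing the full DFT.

Parseval: Σ|x[n]|² = (1/N)Σ|X[k]|², so Σ|X[k]|² = N·Σ|x[n]|² = 3·10.0000

Σ|X[k]|² = N·Σ|x[n]|² = 3·10.0000 = 30.0000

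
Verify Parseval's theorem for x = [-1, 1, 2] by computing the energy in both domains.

Time domain:
Σ|x[n]|² = |-1|² + |1|² + |2|² = 6.0000

Frequency domain:
(1/3)Σ|X[k]|² = (1/3)(|2|² + |-2.5000+0.8660i|² + |-2.5000-0.8660i|²) = (1/3)·18.0000 = 6.0000

Both sides agree, confirming Parseval's theorem.

Σ|x[n]|² = (1/N)Σ|X[k]|² = 6.0000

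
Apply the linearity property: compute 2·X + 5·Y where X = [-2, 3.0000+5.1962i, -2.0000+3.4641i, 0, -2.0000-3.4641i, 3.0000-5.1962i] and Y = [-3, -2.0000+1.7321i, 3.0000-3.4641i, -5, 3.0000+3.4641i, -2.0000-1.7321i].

By linearity: DFT(2x + 5y) = 2·DFT(x) + 5·DFT(y)
= 2·[-2, 3.0000+5.1962i, -2.0000+3.4641i, 0, -2.0000-3.4641i, 3.0000-5.1962i] + 5·[-3, -2.0000+1.7321i, 3.0000-3.4641i, -5, 3.0000+3.4641i, -2.0000-1.7321i]

Computing element-wise:
Z[0] = 2·(-2) + 5·(-3) = -19
Z[1] = 2·(3.0000+5.1962i) + 5·(-2.0000+1.7321i) = -4.0000+19.0529i
Z[2] = 2·(-2.0000+3.4641i) + 5·(3.0000-3.4641i) = 11.0000-10.3923i
Z[3] = 2·(0) + 5·(-5) = -25
Z[4] = 2·(-2.0000-3.4641i) + 5·(3.0000+3.4641i) = 11.0000+10.3923i
Z[5] = 2·(3.0000-5.1962i) + 5·(-2.0000-1.7321i) = -4.0000-19.0529i

DFT(2x + 5y) = 2·X + 5·Y = [-19, -4.0000+19.0529i, 11.0000-10.3923i, -25, 11.0000+10.3923i, -4.0000-19.0529i]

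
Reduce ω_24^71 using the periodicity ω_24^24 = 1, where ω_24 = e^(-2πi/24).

Since ω_24^24 = 1, powers reduce modulo 24.
71 mod 24 = 23
So ω_24^71 = ω_24^23 = e^(-2πi·23/24)

ω_24^71 = ω_24^23 = 0.9659+0.2588i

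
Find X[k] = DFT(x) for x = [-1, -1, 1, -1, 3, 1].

X[k] = Σ(n=0 to 5) x[n] · ω_6^(nk)
where ω_6 = e^(-2πi/6)

Computing each X[k]:
X[0] = 2
X[1] = -2.0000+3.4641i
X[2] = -4
X[3] = 4
X[4] = -4
X[5] = -2.0000-3.4641i

X = [2, -2.0000+3.4641i, -4, 4, -4, -2.0000-3.4641i]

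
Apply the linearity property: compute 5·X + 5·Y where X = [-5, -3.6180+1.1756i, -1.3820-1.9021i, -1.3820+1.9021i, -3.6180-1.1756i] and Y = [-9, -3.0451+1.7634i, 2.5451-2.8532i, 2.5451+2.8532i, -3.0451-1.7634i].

By linearity: DFT(5x + 5y) = 5·DFT(x) + 5·DFT(y)
= 5·[-5, -3.6180+1.1756i, -1.3820-1.9021i, -1.3820+1.9021i, -3.6180-1.1756i] + 5·[-9, -3.0451+1.7634i, 2.5451-2.8532i, 2.5451+2.8532i, -3.0451-1.7634i]

Computing element-wise:
Z[0] = 5·(-5) + 5·(-9) = -70
Z[1] = 5·(-3.6180+1.1756i) + 5·(-3.0451+1.7634i) = -33.3155+14.6950i
Z[2] = 5·(-1.3820-1.9021i) + 5·(2.5451-2.8532i) = 5.8155-23.7765i
Z[3] = 5·(-1.3820+1.9021i) + 5·(2.5451+2.8532i) = 5.8155+23.7765i
Z[4] = 5·(-3.6180-1.1756i) + 5·(-3.0451-1.7634i) = -33.3155-14.6950i

DFT(5x + 5y) = 5·X + 5·Y = [-70, -33.3155+14.6950i, 5.8155-23.7765i, 5.8155+23.7765i, -33.3155-14.6950i]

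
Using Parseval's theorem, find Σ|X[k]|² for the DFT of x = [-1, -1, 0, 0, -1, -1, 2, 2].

Parseval: Σ|x[n]|² = (1/N)Σ|X[k]|², so Σ|X[k]|² = N·Σ|x[n]|² = 8·12.0000

Σ|X[k]|² = N·Σ|x[n]|² = 8·12.0000 = 96.0000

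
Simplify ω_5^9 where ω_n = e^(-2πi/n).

Since ω_5^5 = 1, powers reduce modulo 5.
9 mod 5 = 4
So ω_5^9 = ω_5^4 = e^(-2πi·4/5)

ω_5^9 = ω_5^4 = 0.3090+0.9511i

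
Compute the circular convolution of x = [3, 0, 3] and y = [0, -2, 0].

(x ⊛ y)[n] = Σ(m=0 to 2) x[m] · y[(n-m) mod 3]

Computing each output sample:
(x ⊛ y)[0] = -6
(x ⊛ y)[1] = -6
(x ⊛ y)[2] = 0

x ⊛ y = [-6, -6, 0]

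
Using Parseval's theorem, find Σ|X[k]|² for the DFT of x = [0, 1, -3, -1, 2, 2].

Parseval: Σ|x[n]|² = (1/N)Σ|X[k]|², so Σ|X[k]|² = N·Σ|x[n]|² = 6·19.0000

Σ|X[k]|² = N·Σ|x[n]|² = 6·19.0000 = 114.0000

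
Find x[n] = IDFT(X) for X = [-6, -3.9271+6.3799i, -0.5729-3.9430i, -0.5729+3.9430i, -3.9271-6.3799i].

x[n] = (1/5) Σ(k=0 to 4) X[k] · e^(2πikn/5)

Computing each x[n]:
x[0] = -3
x[1] = -3
x[2] = -3
x[3] = 3
x[4] = 0

x = [-3, -3, -3, 3, 0]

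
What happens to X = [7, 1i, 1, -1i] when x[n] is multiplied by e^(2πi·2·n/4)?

Modulation property: DFT(ω_4^(-2n)·x[n]) = X[(k-2) mod 4], so circularly shift X by 2 positions.

X[k-2] = [1, -1i, 7, 1i]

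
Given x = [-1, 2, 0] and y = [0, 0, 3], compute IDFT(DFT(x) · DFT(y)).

(x ⊛ y)[n] = Σ(m=0 to 2) x[m] · y[(n-m) mod 3]

Computing each output sample:
(x ⊛ y)[0] = 6
(x ⊛ y)[1] = 0
(x ⊛ y)[2] = -3

x ⊛ y = [6, 0, -3]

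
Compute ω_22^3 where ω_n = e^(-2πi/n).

ω_22^3 = e^(-2πi·3/22)
= cos(-2π·3/22) + i·sin(-2π·3/22)
= cos(-6π/22) + i·sin(-6π/22)

ω_22^3 = cos(-6π/22) + i·sin(-6π/22) = 0.6549-0.7557i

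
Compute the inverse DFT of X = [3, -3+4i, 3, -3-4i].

x[n] = (1/4) Σ(k=0 to 3) X[k] · e^(2πikn/4)

Computing each x[n]:
x[0] = 0
x[1] = -2
x[2] = 3
x[3] = 2

x = [0, -2, 3, 2]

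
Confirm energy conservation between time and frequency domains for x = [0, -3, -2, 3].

Time domain:
Σ|x[n]|² = |0|² + |-3|² + |-2|² + |3|² = 22.0000

Frequency domain:
(1/4)Σ|X[k]|² = (1/4)(|-2|² + |2+6i|² + |-2|² + |2-6i|²) = (1/4)·88.0000 = 22.0000

Both sides agree, confirming Parseval's theorem.

Σ|x[n]|² = (1/N)Σ|X[k]|² = 22.0000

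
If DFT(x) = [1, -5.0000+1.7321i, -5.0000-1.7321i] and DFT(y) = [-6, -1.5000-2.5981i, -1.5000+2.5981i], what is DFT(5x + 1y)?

By linearity: DFT(5x + 1y) = 5·DFT(x) + 1·DFT(y)
= 5·[1, -5.0000+1.7321i, -5.0000-1.7321i] + 1·[-6, -1.5000-2.5981i, -1.5000+2.5981i]

Computing element-wise:
Z[0] = 5·(1) + 1·(-6) = -1
Z[1] = 5·(-5.0000+1.7321i) + 1·(-1.5000-2.5981i) = -26.5000+6.0624i
Z[2] = 5·(-5.0000-1.7321i) + 1·(-1.5000+2.5981i) = -26.5000-6.0624i

DFT(5x + 1y) = 5·X + 1·Y = [-1, -26.5000+6.0624i, -26.5000-6.0624i]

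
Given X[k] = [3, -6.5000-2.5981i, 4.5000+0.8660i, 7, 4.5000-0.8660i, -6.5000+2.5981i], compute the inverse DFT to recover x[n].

x[n] = (1/6) Σ(k=0 to 5) X[k] · e^(2πikn/6)

Computing each x[n]:
x[0] = 1
x[1] = -2
x[2] = 3
x[3] = 3
x[4] = 1
x[5] = -3

x = [1, -2, 3, 3, 1, -3]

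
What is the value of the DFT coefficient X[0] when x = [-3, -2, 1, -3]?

X[0] = Σ(n=0 to 3) x[n] · ω_4^0 = Σ x[n]
= (-3) + (-2) + (1) + (-3)

X[0] = -7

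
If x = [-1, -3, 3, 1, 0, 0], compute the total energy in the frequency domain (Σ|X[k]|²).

Parseval: Σ|x[n]|² = (1/N)Σ|X[k]|², so Σ|X[k]|² = N·Σ|x[n]|² = 6·20.0000

Σ|X[k]|² = N·Σ|x[n]|² = 6·20.0000 = 120.0000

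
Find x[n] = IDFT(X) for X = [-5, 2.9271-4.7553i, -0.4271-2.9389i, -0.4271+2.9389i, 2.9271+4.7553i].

x[n] = (1/5) Σ(k=0 to 4) X[k] · e^(2πikn/5)

Computing each x[n]:
x[0] = 0
x[1] = 2
x[2] = -2
x[3] = -2
x[4] = -3

x = [0, 2, -2, -2, -3]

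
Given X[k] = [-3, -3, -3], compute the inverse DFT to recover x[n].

x[n] = (1/3) Σ(k=0 to 2) X[k] · e^(2πikn/3)

Computing each x[n]:
x[0] = -3
x[1] = 0
x[2] = 0

x = [-3, 0, 0]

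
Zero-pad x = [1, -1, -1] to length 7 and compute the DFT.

Original 3-point DFT: [-1, 2, 2]
Zero-padded 7-point DFT provides frequency interpolation.

DFT_7([x, 0, ...]) = [-1, 0.5990+1.7568i, 2.1235+0.5410i, 1.2775-0.3479i, 1.2775+0.3479i, 2.1235-0.5410i, 0.5990-1.7568i]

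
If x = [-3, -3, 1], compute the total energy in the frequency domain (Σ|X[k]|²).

Parseval: Σ|x[n]|² = (1/N)Σ|X[k]|², so Σ|X[k]|² = N·Σ|x[n]|² = 3·19.0000

Σ|X[k]|² = N·Σ|x[n]|² = 3·19.0000 = 57.0000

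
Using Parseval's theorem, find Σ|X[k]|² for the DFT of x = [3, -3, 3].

Parseval: Σ|x[n]|² = (1/N)Σ|X[k]|², so Σ|X[k]|² = N·Σ|x[n]|² = 3·27.0000

Σ|X[k]|² = N·Σ|x[n]|² = 3·27.0000 = 81.0000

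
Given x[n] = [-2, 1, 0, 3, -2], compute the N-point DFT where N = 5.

X[k] = Σ(n=0 to 4) x[n] · ω_5^(nk)
where ω_5 = e^(-2πi/5)

Computing each X[k]:
X[0] = 0
X[1] = -4.7361-1.0898i
X[2] = -0.2639-4.6165i
X[3] = -0.2639+4.6165i
X[4] = -4.7361+1.0898i

X = [0, -4.7361-1.0898i, -0.2639-4.6165i, -0.2639+4.6165i, -4.7361+1.0898i]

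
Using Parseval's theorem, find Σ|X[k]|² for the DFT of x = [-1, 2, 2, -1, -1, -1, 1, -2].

Parseval: Σ|x[n]|² = (1/N)Σ|X[k]|², so Σ|X[k]|² = N·Σ|x[n]|² = 8·17.0000

Σ|X[k]|² = N·Σ|x[n]|² = 8·17.0000 = 136.0000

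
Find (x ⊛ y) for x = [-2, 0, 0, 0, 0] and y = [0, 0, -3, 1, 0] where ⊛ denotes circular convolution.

(x ⊛ y)[n] = Σ(m=0 to 4) x[m] · y[(n-m) mod 5]

Computing each output sample:
(x ⊛ y)[0] = 0
(x ⊛ y)[1] = 0
(x ⊛ y)[2] = 6
(x ⊛ y)[3] = -2
(x ⊛ y)[4] = 0

x ⊛ y = [0, 0, 6, -2, 0]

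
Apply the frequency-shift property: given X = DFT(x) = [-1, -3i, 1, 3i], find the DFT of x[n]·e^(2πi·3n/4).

Modulation property: DFT(ω_4^(-3n)·x[n]) = X[(k-3) mod 4], so circularly shift X by 3 positions.

X[k-3] = [-3i, 1, 3i, -1]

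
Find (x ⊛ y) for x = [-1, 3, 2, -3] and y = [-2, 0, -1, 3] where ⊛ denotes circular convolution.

(x ⊛ y)[n] = Σ(m=0 to 3) x[m] · y[(n-m) mod 4]

Computing each output sample:
(x ⊛ y)[0] = 9
(x ⊛ y)[1] = 3
(x ⊛ y)[2] = -12
(x ⊛ y)[3] = 0

x ⊛ y = [9, 3, -12, 0]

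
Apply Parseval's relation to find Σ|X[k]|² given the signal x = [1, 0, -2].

Parseval: Σ|x[n]|² = (1/N)Σ|X[k]|², so Σ|X[k]|² = N·Σ|x[n]|² = 3·5.0000

Σ|X[k]|² = N·Σ|x[n]|² = 3·5.0000 = 15.0000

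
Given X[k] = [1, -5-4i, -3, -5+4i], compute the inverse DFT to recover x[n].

x[n] = (1/4) Σ(k=0 to 3) X[k] · e^(2πikn/4)

Computing each x[n]:
x[0] = -3
x[1] = 3
x[2] = 2
x[3] = -1

x = [-3, 3, 2, -1]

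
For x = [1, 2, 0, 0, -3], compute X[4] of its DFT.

X[4] = Σ(n=0 to 4) x[n] · ω_5^(4n) where ω_5 = e^(-2πi/5)
= (1)·ω_5^0 + (2)·ω_5^4 + (0)·ω_5^8 + (0)·ω_5^12 + (-3)·ω_5^16

X[4] = 0.6910+4.7553i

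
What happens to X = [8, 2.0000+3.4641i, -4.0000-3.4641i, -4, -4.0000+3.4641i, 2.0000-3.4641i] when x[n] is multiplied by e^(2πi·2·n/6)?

Modulation property: DFT(ω_6^(-2n)·x[n]) = X[(k-2) mod 6], so circularly shift X by 2 positions.

X[k-2] = [-4.0000+3.4641i, 2.0000-3.4641i, 8, 2.0000+3.4641i, -4.0000-3.4641i, -4]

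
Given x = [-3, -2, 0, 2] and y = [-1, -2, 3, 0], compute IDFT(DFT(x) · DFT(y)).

(x ⊛ y)[n] = Σ(m=0 to 3) x[m] · y[(n-m) mod 4]

Computing each output sample:
(x ⊛ y)[0] = -1
(x ⊛ y)[1] = 14
(x ⊛ y)[2] = -5
(x ⊛ y)[3] = -8

x ⊛ y = [-1, 14, -5, -8]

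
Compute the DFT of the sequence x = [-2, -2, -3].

X[k] = Σ(n=0 to 2) x[n] · ω_3^(nk)
where ω_3 = e^(-2πi/3)

Computing each X[k]:
X[0] = -7
X[1] = 0.5000-0.8660i
X[2] = 0.5000+0.8660i

X = [-7, 0.5000-0.8660i, 0.5000+0.8660i]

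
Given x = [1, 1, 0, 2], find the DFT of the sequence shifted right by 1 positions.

Time shift by 1: X_shifted[k] = ω_4^(1k) · X[k]
Shifted x = [2, 1, 1, 0]

DFT(x[n-1]) = [4, 1-1i, 2, 1+1i]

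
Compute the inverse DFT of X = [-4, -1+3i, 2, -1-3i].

x[n] = (1/4) Σ(k=0 to 3) X[k] · e^(2πikn/4)

Computing each x[n]:
x[0] = -1
x[1] = -3
x[2] = 0
x[3] = 0

x = [-1, -3, 0, 0]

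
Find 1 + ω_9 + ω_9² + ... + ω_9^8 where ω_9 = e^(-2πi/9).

Sum of all nth roots of unity equals 0 for n > 1 (geometric series with r ≠ 1).

0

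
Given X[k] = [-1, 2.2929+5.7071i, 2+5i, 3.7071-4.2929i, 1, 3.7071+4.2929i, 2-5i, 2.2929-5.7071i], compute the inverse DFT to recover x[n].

x[n] = (1/8) Σ(k=0 to 7) X[k] · e^(2πikn/8)

Computing each x[n]:
x[0] = 2
x[1] = -2
x[2] = -3
x[3] = 1
x[4] = -1
x[5] = -1
x[6] = 2
x[7] = 1

x = [2, -2, -3, 1, -1, -1, 2, 1]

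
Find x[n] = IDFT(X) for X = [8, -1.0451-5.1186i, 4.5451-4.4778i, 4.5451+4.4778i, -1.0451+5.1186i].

x[n] = (1/5) Σ(k=0 to 4) X[k] · e^(2πikn/5)

Computing each x[n]:
x[0] = 3
x[1] = 3
x[2] = 2
x[3] = 3
x[4] = -3

x = [3, 3, 2, 3, -3]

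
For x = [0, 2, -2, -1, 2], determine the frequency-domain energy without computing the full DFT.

Parseval: Σ|x[n]|² = (1/N)Σ|X[k]|², so Σ|X[k]|² = N·Σ|x[n]|² = 5·13.0000

Σ|X[k]|² = N·Σ|x[n]|² = 5·13.0000 = 65.0000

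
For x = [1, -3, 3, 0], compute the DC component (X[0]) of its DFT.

X[0] = Σ(n=0 to 3) x[n] · ω_4^0 = Σ x[n]
= (1) + (-3) + (3) + (0)

X[0] = 1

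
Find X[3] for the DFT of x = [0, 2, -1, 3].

X[3] = Σ(n=0 to 3) x[n] · ω_4^(3n) where ω_4 = e^(-2πi/4)
= (0)·ω_4^0 + (2)·ω_4^3 + (-1)·ω_4^6 + (3)·ω_4^9

X[3] = 1-1i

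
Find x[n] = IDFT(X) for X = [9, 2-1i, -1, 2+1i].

x[n] = (1/4) Σ(k=0 to 3) X[k] · e^(2πikn/4)

Computing each x[n]:
x[0] = 3
x[1] = 3
x[2] = 1
x[3] = 2

x = [3, 3, 1, 2]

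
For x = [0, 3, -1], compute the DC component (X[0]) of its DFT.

X[0] = Σ(n=0 to 2) x[n] · ω_3^0 = Σ x[n]
= (0) + (3) + (-1)

X[0] = 2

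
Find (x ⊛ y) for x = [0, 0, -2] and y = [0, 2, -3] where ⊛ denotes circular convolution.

(x ⊛ y)[n] = Σ(m=0 to 2) x[m] · y[(n-m) mod 3]

Computing each output sample:
(x ⊛ y)[0] = -4
(x ⊛ y)[1] = 6
(x ⊛ y)[2] = 0

x ⊛ y = [-4, 6, 0]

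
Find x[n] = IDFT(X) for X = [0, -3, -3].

x[n] = (1/3) Σ(k=0 to 2) X[k] · e^(2πikn/3)

Computing each x[n]:
x[0] = -2
x[1] = 1
x[2] = 1

x = [-2, 1, 1]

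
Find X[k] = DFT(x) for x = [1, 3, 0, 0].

X[k] = Σ(n=0 to 3) x[n] · ω_4^(nk)
where ω_4 = e^(-2πi/4)

Computing each X[k]:
X[0] = 4
X[1] = 1-3i
X[2] = -2
X[3] = 1+3i

X = [4, 1-3i, -2, 1+3i]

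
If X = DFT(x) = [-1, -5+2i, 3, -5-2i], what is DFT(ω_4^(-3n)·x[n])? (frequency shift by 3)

Modulation property: DFT(ω_4^(-3n)·x[n]) = X[(k-3) mod 4], so circularly shift X by 3 positions.

X[k-3] = [-5+2i, 3, -5-2i, -1]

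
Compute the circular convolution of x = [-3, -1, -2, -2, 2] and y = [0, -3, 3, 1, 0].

(x ⊛ y)[n] = Σ(m=0 to 4) x[m] · y[(n-m) mod 5]

Computing each output sample:
(x ⊛ y)[0] = -14
(x ⊛ y)[1] = 13
(x ⊛ y)[2] = -4
(x ⊛ y)[3] = 0
(x ⊛ y)[4] = -1

x ⊛ y = [-14, 13, -4, 0, -1]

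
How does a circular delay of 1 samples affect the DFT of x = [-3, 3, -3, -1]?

Time shift by 1: X_shifted[k] = ω_4^(1k) · X[k]
Shifted x = [-1, -3, 3, -3]

DFT(x[n-1]) = [-4, -4, 8, -4]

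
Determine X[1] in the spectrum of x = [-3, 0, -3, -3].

X[1] = Σ(n=0 to 3) x[n] · ω_4^(1n) where ω_4 = e^(-2πi/4)
= (-3)·ω_4^0 + (0)·ω_4^1 + (-3)·ω_4^2 + (-3)·ω_4^3

X[1] = -3i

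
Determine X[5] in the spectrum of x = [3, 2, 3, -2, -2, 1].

X[5] = Σ(n=0 to 5) x[n] · ω_6^(5n) where ω_6 = e^(-2πi/6)
= (3)·ω_6^0 + (2)·ω_6^5 + (3)·ω_6^10 + (-2)·ω_6^15 + (-2)·ω_6^20 + (1)·ω_6^25

X[5] = 6.0000+5.1962i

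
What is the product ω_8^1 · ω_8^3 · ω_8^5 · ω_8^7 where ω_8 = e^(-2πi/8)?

The primitive 8th roots of unity are ω_8^k for k coprime to 8: k ∈ {1, 3, 5, 7}
Their product equals the constant term of the cyclotomic polynomial Φ_8(x) up to sign.
For n ≥ 3, the product of all primitive nth roots of unity is 1. (For n=1 it is 1; for n=2 it is -1.)

1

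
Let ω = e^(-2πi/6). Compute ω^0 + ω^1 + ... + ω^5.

Sum of all nth roots of unity equals 0 for n > 1 (geometric series with r ≠ 1).

0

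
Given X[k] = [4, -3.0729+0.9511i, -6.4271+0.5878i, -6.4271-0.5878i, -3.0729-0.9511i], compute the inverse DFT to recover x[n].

x[n] = (1/5) Σ(k=0 to 4) X[k] · e^(2πikn/5)

Computing each x[n]:
x[0] = -3
x[1] = 2
x[2] = 1
x[3] = 1
x[4] = 3

x = [-3, 2, 1, 1, 3]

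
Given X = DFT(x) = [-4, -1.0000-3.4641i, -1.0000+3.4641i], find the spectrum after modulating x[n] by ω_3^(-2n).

Modulation property: DFT(ω_3^(-2n)·x[n]) = X[(k-2) mod 3], so circularly shift X by 2 positions.

X[k-2] = [-1.0000-3.4641i, -1.0000+3.4641i, -4]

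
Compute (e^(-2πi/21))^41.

Since ω_21^21 = 1, powers reduce modulo 21.
41 mod 21 = 20
So ω_21^41 = ω_21^20 = e^(-2πi·20/21)

ω_21^41 = ω_21^20 = 0.9556+0.2948i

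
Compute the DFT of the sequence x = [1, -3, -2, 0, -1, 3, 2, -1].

X[k] = Σ(n=0 to 7) x[n] · ω_8^(nk)
where ω_8 = e^(-2πi/8)

Computing each X[k]:
X[0] = -1
X[1] = -2.9497+7.5355i
X[2] = -1i
X[3] = 6.9497-0.4645i
X[4] = 1
X[5] = 6.9497+0.4645i
X[6] = 1i
X[7] = -2.9497-7.5355i

X = [-1, -2.9497+7.5355i, -1i, 6.9497-0.4645i, 1, 6.9497+0.4645i, 1i, -2.9497-7.5355i]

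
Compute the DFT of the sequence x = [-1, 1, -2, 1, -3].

X[k] = Σ(n=0 to 4) x[n] · ω_5^(nk)
where ω_5 = e^(-2πi/5)

Computing each X[k]:
X[0] = -4
X[1] = -0.8090-2.0409i
X[2] = 0.3090-5.2043i
X[3] = 0.3090+5.2043i
X[4] = -0.8090+2.0409i

X = [-4, -0.8090-2.0409i, 0.3090-5.2043i, 0.3090+5.2043i, -0.8090+2.0409i]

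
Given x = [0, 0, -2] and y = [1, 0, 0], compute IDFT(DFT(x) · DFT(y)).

(x ⊛ y)[n] = Σ(m=0 to 2) x[m] · y[(n-m) mod 3]

Computing each output sample:
(x ⊛ y)[0] = 0
(x ⊛ y)[1] = 0
(x ⊛ y)[2] = -2

x ⊛ y = [0, 0, -2]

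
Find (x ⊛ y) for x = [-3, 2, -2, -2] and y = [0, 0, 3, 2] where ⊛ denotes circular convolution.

(x ⊛ y)[n] = Σ(m=0 to 3) x[m] · y[(n-m) mod 4]

Computing each output sample:
(x ⊛ y)[0] = -2
(x ⊛ y)[1] = -10
(x ⊛ y)[2] = -13
(x ⊛ y)[3] = 0

x ⊛ y = [-2, -10, -13, 0]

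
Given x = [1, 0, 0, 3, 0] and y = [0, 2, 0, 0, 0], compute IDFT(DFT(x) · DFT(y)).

(x ⊛ y)[n] = Σ(m=0 to 4) x[m] · y[(n-m) mod 5]

Computing each output sample:
(x ⊛ y)[0] = 0
(x ⊛ y)[1] = 2
(x ⊛ y)[2] = 0
(x ⊛ y)[3] = 0
(x ⊛ y)[4] = 6

x ⊛ y = [0, 2, 0, 0, 6]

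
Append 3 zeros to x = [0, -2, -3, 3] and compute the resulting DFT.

Original 4-point DFT: [-2, 3+5i, -4, 3-5i]
Zero-padded 7-point DFT provides frequency interpolation.

DFT_7([x, 0, ...]) = [-2, -3.2823+3.1868i, 5.0184+2.9937i, -0.7361-4.4025i, -0.7361+4.4025i, 5.0184-2.9937i, -3.2823-3.1868i]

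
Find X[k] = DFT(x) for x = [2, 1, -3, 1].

X[k] = Σ(n=0 to 3) x[n] · ω_4^(nk)
where ω_4 = e^(-2πi/4)

Computing each X[k]:
X[0] = 1
X[1] = 5
X[2] = -3
X[3] = 5

X = [1, 5, -3, 5]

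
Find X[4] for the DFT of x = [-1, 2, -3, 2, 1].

X[4] = Σ(n=0 to 4) x[n] · ω_5^(4n) where ω_5 = e^(-2πi/5)
= (-1)·ω_5^0 + (2)·ω_5^4 + (-3)·ω_5^8 + (2)·ω_5^12 + (1)·ω_5^16

X[4] = 0.7361-1.9879i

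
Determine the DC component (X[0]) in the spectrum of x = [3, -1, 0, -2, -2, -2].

X[0] = Σ(n=0 to 5) x[n] · ω_6^0 = Σ x[n]
= (3) + (-1) + (0) + (-2) + (-2) + (-2)

X[0] = -4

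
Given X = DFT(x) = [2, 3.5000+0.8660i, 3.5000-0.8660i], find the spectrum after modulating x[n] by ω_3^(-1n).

Modulation property: DFT(ω_3^(-1n)·x[n]) = X[(k-1) mod 3], so circularly shift X by 1 positions.

X[k-1] = [3.5000-0.8660i, 2, 3.5000+0.8660i]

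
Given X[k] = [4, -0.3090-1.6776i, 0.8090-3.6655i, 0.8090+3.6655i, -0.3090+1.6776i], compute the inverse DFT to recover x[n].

x[n] = (1/5) Σ(k=0 to 4) X[k] · e^(2πikn/5)

Computing each x[n]:
x[0] = 1
x[1] = 2
x[2] = 0
x[3] = 2
x[4] = -1

x = [1, 2, 0, 2, -1]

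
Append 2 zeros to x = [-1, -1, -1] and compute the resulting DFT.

Original 3-point DFT: [-3, 0, 0]
Zero-padded 5-point DFT provides frequency interpolation.

DFT_5([x, 0, ...]) = [-3, -0.5000+1.5388i, -0.5000-0.3633i, -0.5000+0.3633i, -0.5000-1.5388i]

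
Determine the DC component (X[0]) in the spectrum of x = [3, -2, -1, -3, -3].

X[0] = Σ(n=0 to 4) x[n] · ω_5^0 = Σ x[n]
= (3) + (-2) + (-1) + (-3) + (-3)

X[0] = -6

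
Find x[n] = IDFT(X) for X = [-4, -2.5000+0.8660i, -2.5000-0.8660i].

x[n] = (1/3) Σ(k=0 to 2) X[k] · e^(2πikn/3)

Computing each x[n]:
x[0] = -3
x[1] = -1
x[2] = 0

x = [-3, -1, 0]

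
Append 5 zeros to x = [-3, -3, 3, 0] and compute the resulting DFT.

Original 4-point DFT: [-3, -6+3i, 3, -6-3i]
Zero-padded 9-point DFT provides frequency interpolation.

DFT_9([x, 0, ...]) = [-3, -4.7772-1.0261i, -6.3400+1.9284i, -3.0000+5.1962i, 2.1172+2.9544i, 2.1172-2.9544i, -3.0000-5.1962i, -6.3400-1.9284i, -4.7772+1.0261i]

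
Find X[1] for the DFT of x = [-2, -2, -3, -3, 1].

X[1] = Σ(n=0 to 4) x[n] · ω_5^(1n) where ω_5 = e^(-2πi/5)
= (-2)·ω_5^0 + (-2)·ω_5^1 + (-3)·ω_5^2 + (-3)·ω_5^3 + (1)·ω_5^4

X[1] = 2.5451+2.8532i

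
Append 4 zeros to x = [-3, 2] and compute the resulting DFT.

Original 2-point DFT: [-1, -5]
Zero-padded 6-point DFT provides frequency interpolation.

DFT_6([x, 0, ...]) = [-1, -2.0000-1.7321i, -4.0000-1.7321i, -5, -4.0000+1.7321i, -2.0000+1.7321i]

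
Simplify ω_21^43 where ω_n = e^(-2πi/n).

Since ω_21^21 = 1, powers reduce modulo 21.
43 mod 21 = 1
So ω_21^43 = ω_21^1 = e^(-2πi·1/21)

ω_21^43 = ω_21^1 = 0.9556-0.2948i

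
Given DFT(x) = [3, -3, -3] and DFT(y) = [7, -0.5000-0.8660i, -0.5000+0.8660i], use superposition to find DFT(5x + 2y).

By linearity: DFT(5x + 2y) = 5·DFT(x) + 2·DFT(y)
= 5·[3, -3, -3] + 2·[7, -0.5000-0.8660i, -0.5000+0.8660i]

Computing element-wise:
Z[0] = 5·(3) + 2·(7) = 29
Z[1] = 5·(-3) + 2·(-0.5000-0.8660i) = -16.0000-1.7320i
Z[2] = 5·(-3) + 2·(-0.5000+0.8660i) = -16.0000+1.7320i

DFT(5x + 2y) = 5·X + 2·Y = [29, -16.0000-1.7320i, -16.0000+1.7320i]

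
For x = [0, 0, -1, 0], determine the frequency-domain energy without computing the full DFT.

Parseval: Σ|x[n]|² = (1/N)Σ|X[k]|², so Σ|X[k]|² = N·Σ|x[n]|² = 4·1.0000

Σ|X[k]|² = N·Σ|x[n]|² = 4·1.0000 = 4.0000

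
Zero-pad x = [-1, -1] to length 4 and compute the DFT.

Original 2-point DFT: [-2, 0]
Zero-padded 4-point DFT provides frequency interpolation.

DFT_4([x, 0, ...]) = [-2, -1+1i, 0, -1-1i]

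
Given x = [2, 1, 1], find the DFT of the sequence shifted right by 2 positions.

Time shift by 2: X_shifted[k] = ω_3^(2k) · X[k]
Shifted x = [1, 1, 2]

DFT(x[n-2]) = [4, -0.5000+0.8660i, -0.5000-0.8660i]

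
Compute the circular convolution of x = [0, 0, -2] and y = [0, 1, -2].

(x ⊛ y)[n] = Σ(m=0 to 2) x[m] · y[(n-m) mod 3]

Computing each output sample:
(x ⊛ y)[0] = -2
(x ⊛ y)[1] = 4
(x ⊛ y)[2] = 0

x ⊛ y = [-2, 4, 0]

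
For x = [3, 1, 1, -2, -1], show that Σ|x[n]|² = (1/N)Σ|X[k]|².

Time domain:
Σ|x[n]|² = |3|² + |1|² + |1|² + |-2|² + |-1|² = 16.0000

Frequency domain:
(1/5)Σ|X[k]|² = (1/5)(|2|² + |3.8090-3.6655i|² + |2.6910+1.6776i|² + |2.6910-1.6776i|² + |3.8090+3.6655i|²) = (1/5)·80.0000 = 16.0000

Both sides agree, confirming Parseval's theorem.

Σ|x[n]|² = (1/N)Σ|X[k]|² = 16.0000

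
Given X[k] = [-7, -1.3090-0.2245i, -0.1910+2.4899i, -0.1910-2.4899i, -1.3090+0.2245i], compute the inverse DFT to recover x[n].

x[n] = (1/5) Σ(k=0 to 4) X[k] · e^(2πikn/5)

Computing each x[n]:
x[0] = -2
x[1] = -2
x[2] = 0
x[3] = -2
x[4] = -1

x = [-2, -2, 0, -2, -1]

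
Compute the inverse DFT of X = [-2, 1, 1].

x[n] = (1/3) Σ(k=0 to 2) X[k] · e^(2πikn/3)

Computing each x[n]:
x[0] = 0
x[1] = -1
x[2] = -1

x = [0, -1, -1]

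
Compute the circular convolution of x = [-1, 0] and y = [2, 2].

(x ⊛ y)[n] = Σ(m=0 to 1) x[m] · y[(n-m) mod 2]

Computing each output sample:
(x ⊛ y)[0] = -2
(x ⊛ y)[1] = -2

x ⊛ y = [-2, -2]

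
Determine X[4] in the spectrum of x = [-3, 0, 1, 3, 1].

X[4] = Σ(n=0 to 4) x[n] · ω_5^(4n) where ω_5 = e^(-2πi/5)
= (-3)·ω_5^0 + (0)·ω_5^4 + (1)·ω_5^8 + (3)·ω_5^12 + (1)·ω_5^16

X[4] = -5.9271-2.1266i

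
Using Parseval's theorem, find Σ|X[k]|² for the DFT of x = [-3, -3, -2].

Parseval: Σ|x[n]|² = (1/N)Σ|X[k]|², so Σ|X[k]|² = N·Σ|x[n]|² = 3·22.0000

Σ|X[k]|² = N·Σ|x[n]|² = 3·22.0000 = 66.0000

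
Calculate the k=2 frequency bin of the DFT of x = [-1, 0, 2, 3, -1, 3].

X[2] = Σ(n=0 to 5) x[n] · ω_6^(2n) where ω_6 = e^(-2πi/6)
= (-1)·ω_6^0 + (0)·ω_6^2 + (2)·ω_6^4 + (3)·ω_6^6 + (-1)·ω_6^8 + (3)·ω_6^10

X[2] = 5.1962i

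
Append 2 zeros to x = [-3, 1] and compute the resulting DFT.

Original 2-point DFT: [-2, -4]
Zero-padded 4-point DFT provides frequency interpolation.

DFT_4([x, 0, ...]) = [-2, -3-1i, -4, -3+1i]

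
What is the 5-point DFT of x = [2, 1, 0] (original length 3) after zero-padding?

Original 3-point DFT: [3, 1.5000-0.8660i, 1.5000+0.8660i]
Zero-padded 5-point DFT provides frequency interpolation.

DFT_5([x, 0, ...]) = [3, 2.3090-0.9511i, 1.1910-0.5878i, 1.1910+0.5878i, 2.3090+0.9511i]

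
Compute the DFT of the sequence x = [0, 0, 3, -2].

X[k] = Σ(n=0 to 3) x[n] · ω_4^(nk)
where ω_4 = e^(-2πi/4)

Computing each X[k]:
X[0] = 1
X[1] = -3-2i
X[2] = 5
X[3] = -3+2i

X = [1, -3-2i, 5, -3+2i]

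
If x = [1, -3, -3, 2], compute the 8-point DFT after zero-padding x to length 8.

Original 4-point DFT: [-3, 4+5i, -1, 4-5i]
Zero-padded 8-point DFT provides frequency interpolation.

DFT_8([x, 0, ...]) = [-3, -2.5355+3.7071i, 4+5i, 4.5355-2.2929i, -1, 4.5355+2.2929i, 4-5i, -2.5355-3.7071i]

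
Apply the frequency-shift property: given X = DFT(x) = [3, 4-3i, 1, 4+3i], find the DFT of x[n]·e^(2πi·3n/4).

Modulation property: DFT(ω_4^(-3n)·x[n]) = X[(k-3) mod 4], so circularly shift X by 3 positions.

X[k-3] = [4-3i, 1, 4+3i, 3]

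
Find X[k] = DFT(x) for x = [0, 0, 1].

X[k] = Σ(n=0 to 2) x[n] · ω_3^(nk)
where ω_3 = e^(-2πi/3)

Computing each X[k]:
X[0] = 1
X[1] = -0.5000+0.8660i
X[2] = -0.5000-0.8660i

X = [1, -0.5000+0.8660i, -0.5000-0.8660i]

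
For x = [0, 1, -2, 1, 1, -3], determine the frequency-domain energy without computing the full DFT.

Parseval: Σ|x[n]|² = (1/N)Σ|X[k]|², so Σ|X[k]|² = N·Σ|x[n]|² = 6·16.0000

Σ|X[k]|² = N·Σ|x[n]|² = 6·16.0000 = 96.0000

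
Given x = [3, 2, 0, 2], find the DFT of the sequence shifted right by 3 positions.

Time shift by 3: X_shifted[k] = ω_4^(3k) · X[k]
Shifted x = [2, 0, 2, 3]

DFT(x[n-3]) = [7, 3i, 1, -3i]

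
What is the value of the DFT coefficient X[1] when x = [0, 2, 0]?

X[1] = Σ(n=0 to 2) x[n] · ω_3^(1n) where ω_3 = e^(-2πi/3)
= (0)·ω_3^0 + (2)·ω_3^1 + (0)·ω_3^2

X[1] = -1.0000-1.7321i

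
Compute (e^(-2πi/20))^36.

Since ω_20^20 = 1, powers reduce modulo 20.
36 mod 20 = 16
So ω_20^36 = ω_20^16 = e^(-2πi·16/20)

ω_20^36 = ω_20^16 = 0.3090+0.9511i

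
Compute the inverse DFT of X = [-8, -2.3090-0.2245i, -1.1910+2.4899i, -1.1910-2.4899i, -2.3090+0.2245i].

x[n] = (1/5) Σ(k=0 to 4) X[k] · e^(2πikn/5)

Computing each x[n]:
x[0] = -3
x[1] = -2
x[2] = 0
x[3] = -2
x[4] = -1

x = [-3, -2, 0, -2, -1]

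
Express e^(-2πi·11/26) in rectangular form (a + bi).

ω_26^11 = e^(-2πi·11/26)
= cos(-2π·11/26) + i·sin(-2π·11/26)
= cos(-22π/26) + i·sin(-22π/26)

ω_26^11 = cos(-22π/26) + i·sin(-22π/26) = -0.8855-0.4647i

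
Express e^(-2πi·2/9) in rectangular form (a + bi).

ω_9^2 = e^(-2πi·2/9)
= cos(-2π·2/9) + i·sin(-2π·2/9)
= cos(-4π/9) + i·sin(-4π/9)

ω_9^2 = cos(-4π/9) + i·sin(-4π/9) = 0.1736-0.9848i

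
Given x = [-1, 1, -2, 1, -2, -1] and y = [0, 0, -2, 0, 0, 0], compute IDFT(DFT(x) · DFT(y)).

(x ⊛ y)[n] = Σ(m=0 to 5) x[m] · y[(n-m) mod 6]

Computing each output sample:
(x ⊛ y)[0] = 4
(x ⊛ y)[1] = 2
(x ⊛ y)[2] = 2
(x ⊛ y)[3] = -2
(x ⊛ y)[4] = 4
(x ⊛ y)[5] = -2

x ⊛ y = [4, 2, 2, -2, 4, -2]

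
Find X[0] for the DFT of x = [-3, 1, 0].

X[0] = Σ(n=0 to 2) x[n] · ω_3^0 = Σ x[n]
= (-3) + (1) + (0)

X[0] = -2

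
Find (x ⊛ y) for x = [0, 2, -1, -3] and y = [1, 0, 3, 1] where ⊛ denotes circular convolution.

(x ⊛ y)[n] = Σ(m=0 to 3) x[m] · y[(n-m) mod 4]

Computing each output sample:
(x ⊛ y)[0] = -1
(x ⊛ y)[1] = -8
(x ⊛ y)[2] = -4
(x ⊛ y)[3] = 3

x ⊛ y = [-1, -8, -4, 3]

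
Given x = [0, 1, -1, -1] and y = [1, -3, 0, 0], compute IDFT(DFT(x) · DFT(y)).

(x ⊛ y)[n] = Σ(m=0 to 3) x[m] · y[(n-m) mod 4]

Computing each output sample:
(x ⊛ y)[0] = 3
(x ⊛ y)[1] = 1
(x ⊛ y)[2] = -4
(x ⊛ y)[3] = 2

x ⊛ y = [3, 1, -4, 2]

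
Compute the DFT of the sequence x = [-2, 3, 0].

X[k] = Σ(n=0 to 2) x[n] · ω_3^(nk)
where ω_3 = e^(-2πi/3)

Computing each X[k]:
X[0] = 1
X[1] = -3.5000-2.5981i
X[2] = -3.5000+2.5981i

X = [1, -3.5000-2.5981i, -3.5000+2.5981i]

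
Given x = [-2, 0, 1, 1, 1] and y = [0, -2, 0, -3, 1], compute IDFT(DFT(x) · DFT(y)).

(x ⊛ y)[n] = Σ(m=0 to 4) x[m] · y[(n-m) mod 5]

Computing each output sample:
(x ⊛ y)[0] = -5
(x ⊛ y)[1] = 2
(x ⊛ y)[2] = -2
(x ⊛ y)[3] = 5
(x ⊛ y)[4] = -4

x ⊛ y = [-5, 2, -2, 5, -4]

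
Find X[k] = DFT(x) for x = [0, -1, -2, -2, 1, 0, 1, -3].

X[k] = Σ(n=0 to 7) x[n] · ω_8^(nk)
where ω_8 = e^(-2πi/8)

Computing each X[k]:
X[0] = -6
X[1] = -2.4142+3.0000i
X[2] = 2-4i
X[3] = 0.4142-3.0000i
X[4] = 6
X[5] = 0.4142+3.0000i
X[6] = 2+4i
X[7] = -2.4142-3.0000i

X = [-6, -2.4142+3.0000i, 2-4i, 0.4142-3.0000i, 6, 0.4142+3.0000i, 2+4i, -2.4142-3.0000i]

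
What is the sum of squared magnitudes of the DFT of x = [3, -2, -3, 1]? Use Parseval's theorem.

Parseval: Σ|x[n]|² = (1/N)Σ|X[k]|², so Σ|X[k]|² = N·Σ|x[n]|² = 4·23.0000

Σ|X[k]|² = N·Σ|x[n]|² = 4·23.0000 = 92.0000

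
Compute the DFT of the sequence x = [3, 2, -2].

X[k] = Σ(n=0 to 2) x[n] · ω_3^(nk)
where ω_3 = e^(-2πi/3)

Computing each X[k]:
X[0] = 3
X[1] = 3.0000-3.4641i
X[2] = 3.0000+3.4641i

X = [3, 3.0000-3.4641i, 3.0000+3.4641i]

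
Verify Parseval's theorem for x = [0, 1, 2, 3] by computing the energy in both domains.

Time domain:
Σ|x[n]|² = |0|² + |1|² + |2|² + |3|² = 14.0000

Frequency domain:
(1/4)Σ|X[k]|² = (1/4)(|6|² + |-2+2i|² + |-2|² + |-2-2i|²) = (1/4)·56.0000 = 14.0000

Both sides agree, confirming Parseval's theorem.

Σ|x[n]|² = (1/N)Σ|X[k]|² = 14.0000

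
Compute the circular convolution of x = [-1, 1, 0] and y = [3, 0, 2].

(x ⊛ y)[n] = Σ(m=0 to 2) x[m] · y[(n-m) mod 3]

Computing each output sample:
(x ⊛ y)[0] = -1
(x ⊛ y)[1] = 3
(x ⊛ y)[2] = -2

x ⊛ y = [-1, 3, -2]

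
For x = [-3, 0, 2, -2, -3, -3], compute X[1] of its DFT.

X[1] = Σ(n=0 to 5) x[n] · ω_6^(1n) where ω_6 = e^(-2πi/6)
= (-3)·ω_6^0 + (0)·ω_6^1 + (2)·ω_6^2 + (-2)·ω_6^3 + (-3)·ω_6^4 + (-3)·ω_6^5

X[1] = -2.0000-6.9282i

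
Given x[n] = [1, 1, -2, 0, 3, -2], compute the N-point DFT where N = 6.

X[k] = Σ(n=0 to 5) x[n] · ω_6^(nk)
where ω_6 = e^(-2πi/6)

Computing each X[k]:
X[0] = 1
X[1] = 1.7321i
X[2] = 1.0000-6.9282i
X[3] = 3
X[4] = 1.0000+6.9282i
X[5] = -1.7321i

X = [1, 1.7321i, 1.0000-6.9282i, 3, 1.0000+6.9282i, -1.7321i]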